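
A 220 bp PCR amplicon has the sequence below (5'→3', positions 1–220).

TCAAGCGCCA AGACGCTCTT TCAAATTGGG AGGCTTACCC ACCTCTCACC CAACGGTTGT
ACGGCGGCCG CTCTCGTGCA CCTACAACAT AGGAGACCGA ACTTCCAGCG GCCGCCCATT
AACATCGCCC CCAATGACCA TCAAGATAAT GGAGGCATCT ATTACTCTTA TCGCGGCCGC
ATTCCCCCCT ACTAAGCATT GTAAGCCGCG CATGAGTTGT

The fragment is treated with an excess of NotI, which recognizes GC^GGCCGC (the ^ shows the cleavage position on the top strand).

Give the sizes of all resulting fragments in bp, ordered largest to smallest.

65, 65, 46, 44 bp

NotI sites (GCGGCCGC) start at positions 64, 108, 173.
NotI cuts after base 2 of each site, so after positions 65, 109, 174.
Linear molecule, 3 cuts → 4 fragments:
  1–65 → 65 bp
  66–109 → 44 bp
  110–174 → 65 bp
  175–220 → 46 bp
Sorted largest to smallest: 65, 65, 46, 44 bp.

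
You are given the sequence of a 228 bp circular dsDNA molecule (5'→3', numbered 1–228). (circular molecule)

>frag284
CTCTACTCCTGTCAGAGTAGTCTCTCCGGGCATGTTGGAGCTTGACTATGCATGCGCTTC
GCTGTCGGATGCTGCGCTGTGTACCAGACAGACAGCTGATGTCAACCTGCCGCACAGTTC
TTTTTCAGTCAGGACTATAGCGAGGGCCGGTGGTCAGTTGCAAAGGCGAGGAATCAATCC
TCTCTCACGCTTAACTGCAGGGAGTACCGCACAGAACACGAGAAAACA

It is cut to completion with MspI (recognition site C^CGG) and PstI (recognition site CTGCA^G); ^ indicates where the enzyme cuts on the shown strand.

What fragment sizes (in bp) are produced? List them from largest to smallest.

121, 55, 52 bp

MspI sites (CCGG) start at positions 26, 147.
MspI cuts after the first base of each site, so after positions 26, 147.
The PstI site (CTGCAG) starts at position 195.
PstI cuts after base 5 of each site (before the last base), so after position 199.
Combined cut positions: 26, 147, 199.
Circular molecule, 3 cuts → 3 fragments:
  27–147 → 121 bp
  148–199 → 52 bp
  200–228 then 1–26 → 29 + 26 = 55 bp
Sorted largest to smallest: 121, 55, 52 bp.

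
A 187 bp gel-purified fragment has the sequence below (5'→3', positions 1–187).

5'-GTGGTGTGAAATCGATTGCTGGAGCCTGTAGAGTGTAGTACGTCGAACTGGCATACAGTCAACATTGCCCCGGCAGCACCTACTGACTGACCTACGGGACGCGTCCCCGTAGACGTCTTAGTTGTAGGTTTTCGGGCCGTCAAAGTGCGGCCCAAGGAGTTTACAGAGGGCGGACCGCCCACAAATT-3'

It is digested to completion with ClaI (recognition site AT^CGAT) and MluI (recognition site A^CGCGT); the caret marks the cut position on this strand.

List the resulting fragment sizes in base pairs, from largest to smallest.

The ClaI site (ATCGAT) starts at position 11.
ClaI cuts after base 2 of each site, so after position 12.
The MluI site (ACGCGT) starts at position 99.
MluI cuts after the first base of each site, so after position 99.
Combined cut positions: 12, 99.
Linear molecule, 2 cuts → 3 fragments:
  1–12 → 12 bp
  13–99 → 87 bp
  100–187 → 88 bp
Sorted largest to smallest: 88, 87, 12 bp.

88, 87, 12 bp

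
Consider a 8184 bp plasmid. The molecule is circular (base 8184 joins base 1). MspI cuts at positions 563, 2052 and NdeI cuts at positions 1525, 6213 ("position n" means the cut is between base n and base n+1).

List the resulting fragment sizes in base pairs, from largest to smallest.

Combined cut positions (sorted): 563, 1525, 2052, 6213.
Circular molecule, 4 cuts → 4 fragments:
  1525 − 563 = 962 bp
  2052 − 1525 = 527 bp
  6213 − 2052 = 4161 bp
  wrap: 8184 − 6213 + 563 = 2534 bp
Sorted largest to smallest: 4161, 2534, 962, 527 bp.

4161, 2534, 962, 527 bp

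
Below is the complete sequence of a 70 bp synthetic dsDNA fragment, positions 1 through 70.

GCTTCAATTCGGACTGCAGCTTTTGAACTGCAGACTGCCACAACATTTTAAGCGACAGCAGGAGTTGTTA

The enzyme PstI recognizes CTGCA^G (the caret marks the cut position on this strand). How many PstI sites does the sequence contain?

2

CTGCAG occurs starting at positions 14, 28.
PstI cuts at 2 sites.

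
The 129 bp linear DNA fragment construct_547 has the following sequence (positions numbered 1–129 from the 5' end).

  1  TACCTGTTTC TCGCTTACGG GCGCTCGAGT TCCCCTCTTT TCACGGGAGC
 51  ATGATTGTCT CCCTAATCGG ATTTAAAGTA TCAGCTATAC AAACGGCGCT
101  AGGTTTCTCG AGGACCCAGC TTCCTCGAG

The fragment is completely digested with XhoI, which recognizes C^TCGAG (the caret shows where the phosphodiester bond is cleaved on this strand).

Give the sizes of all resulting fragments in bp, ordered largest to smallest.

XhoI sites (CTCGAG) start at positions 24, 107, 124.
XhoI cuts after the first base of each site, so after positions 24, 107, 124.
Linear molecule, 3 cuts → 4 fragments:
  1–24 → 24 bp
  25–107 → 83 bp
  108–124 → 17 bp
  125–129 → 5 bp
Sorted largest to smallest: 83, 24, 17, 5 bp.

83, 24, 17, 5 bp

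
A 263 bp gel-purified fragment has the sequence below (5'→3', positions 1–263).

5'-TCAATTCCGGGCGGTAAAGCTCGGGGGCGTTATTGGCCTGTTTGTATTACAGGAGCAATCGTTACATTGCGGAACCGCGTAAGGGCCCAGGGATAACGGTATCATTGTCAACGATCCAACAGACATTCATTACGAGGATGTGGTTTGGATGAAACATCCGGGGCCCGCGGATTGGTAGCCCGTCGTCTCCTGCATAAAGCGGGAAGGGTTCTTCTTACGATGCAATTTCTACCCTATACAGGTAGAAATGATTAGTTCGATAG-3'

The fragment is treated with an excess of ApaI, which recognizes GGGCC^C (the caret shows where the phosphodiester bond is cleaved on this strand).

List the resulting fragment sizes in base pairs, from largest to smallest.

98, 87, 78 bp

ApaI sites (GGGCCC) start at positions 83, 161.
ApaI cuts after base 5 of each site (before the last base), so after positions 87, 165.
Linear molecule, 2 cuts → 3 fragments:
  1–87 → 87 bp
  88–165 → 78 bp
  166–263 → 98 bp
Sorted largest to smallest: 98, 87, 78 bp.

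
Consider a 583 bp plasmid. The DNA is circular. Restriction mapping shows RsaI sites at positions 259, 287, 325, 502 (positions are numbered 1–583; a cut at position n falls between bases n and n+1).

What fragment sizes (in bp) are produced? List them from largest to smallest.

340, 177, 38, 28 bp

Circular molecule, 4 cuts → 4 fragments:
  287 − 259 = 28 bp
  325 − 287 = 38 bp
  502 − 325 = 177 bp
  wrap: 583 − 502 + 259 = 340 bp
Sorted largest to smallest: 340, 177, 38, 28 bp.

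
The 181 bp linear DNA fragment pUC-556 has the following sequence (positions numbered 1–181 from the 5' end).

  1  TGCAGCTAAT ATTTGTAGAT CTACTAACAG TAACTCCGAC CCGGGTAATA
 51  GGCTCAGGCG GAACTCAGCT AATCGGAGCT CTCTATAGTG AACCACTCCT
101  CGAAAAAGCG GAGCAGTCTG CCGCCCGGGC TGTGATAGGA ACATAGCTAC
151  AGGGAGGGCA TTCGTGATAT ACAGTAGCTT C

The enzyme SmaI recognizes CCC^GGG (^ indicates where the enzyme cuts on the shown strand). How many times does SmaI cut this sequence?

2

CCCGGG occurs starting at positions 40, 124.
SmaI cuts at 2 sites.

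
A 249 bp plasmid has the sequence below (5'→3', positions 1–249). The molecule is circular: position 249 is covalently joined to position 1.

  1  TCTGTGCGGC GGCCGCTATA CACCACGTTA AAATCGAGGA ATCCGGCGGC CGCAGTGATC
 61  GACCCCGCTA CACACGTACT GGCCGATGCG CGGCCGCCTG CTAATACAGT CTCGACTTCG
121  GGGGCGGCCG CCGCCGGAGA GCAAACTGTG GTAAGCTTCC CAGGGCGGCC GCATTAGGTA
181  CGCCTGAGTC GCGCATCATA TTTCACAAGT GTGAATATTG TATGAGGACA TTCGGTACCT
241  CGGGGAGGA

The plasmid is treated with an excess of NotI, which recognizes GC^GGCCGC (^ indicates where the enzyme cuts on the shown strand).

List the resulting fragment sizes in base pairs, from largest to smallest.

93, 44, 41, 37, 34 bp

NotI sites (GCGGCCGC) start at positions 9, 46, 90, 124, 165.
NotI cuts after base 2 of each site, so after positions 10, 47, 91, 125, 166.
Circular molecule, 5 cuts → 5 fragments:
  11–47 → 37 bp
  48–91 → 44 bp
  92–125 → 34 bp
  126–166 → 41 bp
  167–249 then 1–10 → 83 + 10 = 93 bp
Sorted largest to smallest: 93, 44, 41, 37, 34 bp.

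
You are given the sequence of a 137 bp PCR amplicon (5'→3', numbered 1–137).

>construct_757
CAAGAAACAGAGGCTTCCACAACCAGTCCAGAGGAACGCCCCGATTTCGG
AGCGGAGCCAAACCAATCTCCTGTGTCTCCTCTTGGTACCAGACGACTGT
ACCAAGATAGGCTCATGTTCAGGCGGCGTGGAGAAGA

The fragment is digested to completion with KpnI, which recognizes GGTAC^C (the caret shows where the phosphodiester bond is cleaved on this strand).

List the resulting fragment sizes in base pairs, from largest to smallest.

89, 48 bp

The KpnI site (GGTACC) starts at position 85.
KpnI cuts after base 5 of each site (before the last base), so after position 89.
Linear molecule, 1 cut → 2 fragments:
  1–89 → 89 bp
  90–137 → 48 bp
Sorted largest to smallest: 89, 48 bp.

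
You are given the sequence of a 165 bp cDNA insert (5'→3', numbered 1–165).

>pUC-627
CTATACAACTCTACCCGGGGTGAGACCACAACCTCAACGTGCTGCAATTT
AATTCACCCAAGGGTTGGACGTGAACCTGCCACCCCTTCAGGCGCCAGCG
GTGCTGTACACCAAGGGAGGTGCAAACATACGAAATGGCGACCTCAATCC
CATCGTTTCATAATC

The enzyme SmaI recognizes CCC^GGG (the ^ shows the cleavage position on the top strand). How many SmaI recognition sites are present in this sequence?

1

CCCGGG occurs starting at position 14.
SmaI cuts at 1 site.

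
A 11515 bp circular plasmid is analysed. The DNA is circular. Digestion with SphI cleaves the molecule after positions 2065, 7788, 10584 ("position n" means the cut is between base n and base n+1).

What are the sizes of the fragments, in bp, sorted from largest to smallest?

5723, 2996, 2796 bp

Circular molecule, 3 cuts → 3 fragments:
  7788 − 2065 = 5723 bp
  10584 − 7788 = 2796 bp
  wrap: 11515 − 10584 + 2065 = 2996 bp
Sorted largest to smallest: 5723, 2996, 2796 bp.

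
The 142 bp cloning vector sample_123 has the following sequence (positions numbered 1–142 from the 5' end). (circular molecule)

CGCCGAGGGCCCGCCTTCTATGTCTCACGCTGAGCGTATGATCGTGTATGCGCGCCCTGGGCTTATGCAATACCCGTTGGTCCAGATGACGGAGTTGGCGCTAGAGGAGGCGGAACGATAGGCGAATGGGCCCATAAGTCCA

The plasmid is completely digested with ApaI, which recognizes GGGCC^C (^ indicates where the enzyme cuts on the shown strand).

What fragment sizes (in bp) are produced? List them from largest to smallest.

ApaI sites (GGGCCC) start at positions 7, 128.
ApaI cuts after base 5 of each site (before the last base), so after positions 11, 132.
Circular molecule, 2 cuts → 2 fragments:
  12–132 → 121 bp
  133–142 then 1–11 → 10 + 11 = 21 bp
Sorted largest to smallest: 121, 21 bp.

121, 21 bp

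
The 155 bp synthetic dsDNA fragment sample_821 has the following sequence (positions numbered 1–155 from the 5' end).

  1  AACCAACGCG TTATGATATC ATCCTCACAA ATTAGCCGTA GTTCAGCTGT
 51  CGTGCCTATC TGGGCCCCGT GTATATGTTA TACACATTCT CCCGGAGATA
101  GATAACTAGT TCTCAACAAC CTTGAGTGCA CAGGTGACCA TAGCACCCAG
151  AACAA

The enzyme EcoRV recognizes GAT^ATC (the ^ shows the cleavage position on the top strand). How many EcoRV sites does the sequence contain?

1

GATATC occurs starting at position 15.
EcoRV cuts at 1 site.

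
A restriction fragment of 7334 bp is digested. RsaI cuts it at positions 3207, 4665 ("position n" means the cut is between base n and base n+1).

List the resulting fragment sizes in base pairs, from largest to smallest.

Linear molecule, 2 cuts → 3 fragments:
  3207 − 0 = 3207 bp
  4665 − 3207 = 1458 bp
  7334 − 4665 = 2669 bp
Sorted largest to smallest: 3207, 2669, 1458 bp.

3207, 2669, 1458 bp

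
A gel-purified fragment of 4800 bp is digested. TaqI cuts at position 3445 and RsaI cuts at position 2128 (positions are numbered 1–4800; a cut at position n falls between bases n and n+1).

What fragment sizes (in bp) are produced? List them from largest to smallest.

Combined cut positions (sorted): 2128, 3445.
Linear molecule, 2 cuts → 3 fragments:
  2128 − 0 = 2128 bp
  3445 − 2128 = 1317 bp
  4800 − 3445 = 1355 bp
Sorted largest to smallest: 2128, 1355, 1317 bp.

2128, 1355, 1317 bp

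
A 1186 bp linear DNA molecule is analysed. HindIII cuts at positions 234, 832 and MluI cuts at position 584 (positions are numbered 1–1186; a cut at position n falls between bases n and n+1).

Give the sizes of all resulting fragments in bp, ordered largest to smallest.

Combined cut positions (sorted): 234, 584, 832.
Linear molecule, 3 cuts → 4 fragments:
  234 − 0 = 234 bp
  584 − 234 = 350 bp
  832 − 584 = 248 bp
  1186 − 832 = 354 bp
Sorted largest to smallest: 354, 350, 248, 234 bp.

354, 350, 248, 234 bp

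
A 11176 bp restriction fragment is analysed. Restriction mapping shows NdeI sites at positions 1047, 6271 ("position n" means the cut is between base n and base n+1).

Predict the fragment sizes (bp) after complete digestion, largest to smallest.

5224, 4905, 1047 bp

Linear molecule, 2 cuts → 3 fragments:
  1047 − 0 = 1047 bp
  6271 − 1047 = 5224 bp
  11176 − 6271 = 4905 bp
Sorted largest to smallest: 5224, 4905, 1047 bp.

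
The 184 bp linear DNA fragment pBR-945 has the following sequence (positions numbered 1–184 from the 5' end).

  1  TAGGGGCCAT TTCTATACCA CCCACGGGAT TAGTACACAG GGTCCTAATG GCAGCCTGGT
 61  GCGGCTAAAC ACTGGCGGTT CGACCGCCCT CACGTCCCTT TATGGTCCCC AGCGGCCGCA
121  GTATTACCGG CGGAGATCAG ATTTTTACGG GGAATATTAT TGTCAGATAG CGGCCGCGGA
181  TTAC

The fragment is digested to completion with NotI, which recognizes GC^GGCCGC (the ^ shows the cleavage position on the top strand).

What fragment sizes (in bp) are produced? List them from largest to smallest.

NotI sites (GCGGCCGC) start at positions 112, 170.
NotI cuts after base 2 of each site, so after positions 113, 171.
Linear molecule, 2 cuts → 3 fragments:
  1–113 → 113 bp
  114–171 → 58 bp
  172–184 → 13 bp
Sorted largest to smallest: 113, 58, 13 bp.

113, 58, 13 bp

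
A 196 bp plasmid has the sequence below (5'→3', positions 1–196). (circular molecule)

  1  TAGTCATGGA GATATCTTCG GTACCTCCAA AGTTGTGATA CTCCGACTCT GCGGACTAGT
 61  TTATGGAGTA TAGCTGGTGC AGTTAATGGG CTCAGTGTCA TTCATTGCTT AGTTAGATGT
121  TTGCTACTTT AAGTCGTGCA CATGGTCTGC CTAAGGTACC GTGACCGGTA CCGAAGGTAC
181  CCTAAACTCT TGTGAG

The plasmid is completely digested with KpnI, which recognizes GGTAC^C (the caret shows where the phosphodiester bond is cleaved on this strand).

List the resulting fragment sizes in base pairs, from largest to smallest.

KpnI sites (GGTACC) start at positions 20, 155, 167, 176.
KpnI cuts after base 5 of each site (before the last base), so after positions 24, 159, 171, 180.
Circular molecule, 4 cuts → 4 fragments:
  25–159 → 135 bp
  160–171 → 12 bp
  172–180 → 9 bp
  181–196 then 1–24 → 16 + 24 = 40 bp
Sorted largest to smallest: 135, 40, 12, 9 bp.

135, 40, 12, 9 bp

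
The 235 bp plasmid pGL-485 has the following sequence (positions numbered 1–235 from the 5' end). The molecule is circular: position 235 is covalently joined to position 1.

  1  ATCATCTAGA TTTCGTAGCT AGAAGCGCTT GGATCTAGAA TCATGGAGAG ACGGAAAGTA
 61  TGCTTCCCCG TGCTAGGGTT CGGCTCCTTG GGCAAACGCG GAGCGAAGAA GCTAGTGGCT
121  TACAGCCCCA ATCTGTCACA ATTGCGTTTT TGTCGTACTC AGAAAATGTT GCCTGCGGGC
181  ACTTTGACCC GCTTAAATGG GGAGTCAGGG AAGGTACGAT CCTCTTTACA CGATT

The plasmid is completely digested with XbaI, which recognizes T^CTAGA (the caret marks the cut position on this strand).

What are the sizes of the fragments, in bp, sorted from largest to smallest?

206, 29 bp

XbaI sites (TCTAGA) start at positions 5, 34.
XbaI cuts after the first base of each site, so after positions 5, 34.
Circular molecule, 2 cuts → 2 fragments:
  6–34 → 29 bp
  35–235 then 1–5 → 201 + 5 = 206 bp
Sorted largest to smallest: 206, 29 bp.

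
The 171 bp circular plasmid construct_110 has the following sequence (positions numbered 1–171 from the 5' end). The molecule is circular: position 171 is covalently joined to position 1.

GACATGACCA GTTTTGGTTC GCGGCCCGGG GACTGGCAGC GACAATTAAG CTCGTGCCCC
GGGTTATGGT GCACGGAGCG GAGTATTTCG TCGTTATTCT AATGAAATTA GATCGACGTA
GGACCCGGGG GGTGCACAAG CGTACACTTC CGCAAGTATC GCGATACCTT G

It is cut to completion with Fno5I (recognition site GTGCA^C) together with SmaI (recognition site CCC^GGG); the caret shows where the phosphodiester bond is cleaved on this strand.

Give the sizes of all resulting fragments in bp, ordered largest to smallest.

62, 53, 33, 13, 10 bp

Fno5I sites (GTGCAC) start at positions 69, 132.
Fno5I cuts after base 5 of each site (before the last base), so after positions 73, 136.
SmaI sites (CCCGGG) start at positions 25, 58, 124.
SmaI cuts after base 3 of each site, so after positions 27, 60, 126.
Combined cut positions: 27, 60, 73, 126, 136.
Circular molecule, 5 cuts → 5 fragments:
  28–60 → 33 bp
  61–73 → 13 bp
  74–126 → 53 bp
  127–136 → 10 bp
  137–171 then 1–27 → 35 + 27 = 62 bp
Sorted largest to smallest: 62, 53, 33, 13, 10 bp.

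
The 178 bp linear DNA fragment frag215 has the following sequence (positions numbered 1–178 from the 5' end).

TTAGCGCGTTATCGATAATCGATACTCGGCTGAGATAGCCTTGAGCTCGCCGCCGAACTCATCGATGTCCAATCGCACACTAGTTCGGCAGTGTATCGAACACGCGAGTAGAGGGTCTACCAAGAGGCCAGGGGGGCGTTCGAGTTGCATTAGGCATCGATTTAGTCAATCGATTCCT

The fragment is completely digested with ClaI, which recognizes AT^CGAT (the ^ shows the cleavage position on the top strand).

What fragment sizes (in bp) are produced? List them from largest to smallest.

ClaI sites (ATCGAT) start at positions 11, 18, 61, 156, 169.
ClaI cuts after base 2 of each site, so after positions 12, 19, 62, 157, 170.
Linear molecule, 5 cuts → 6 fragments:
  1–12 → 12 bp
  13–19 → 7 bp
  20–62 → 43 bp
  63–157 → 95 bp
  158–170 → 13 bp
  171–178 → 8 bp
Sorted largest to smallest: 95, 43, 13, 12, 8, 7 bp.

95, 43, 13, 12, 8, 7 bp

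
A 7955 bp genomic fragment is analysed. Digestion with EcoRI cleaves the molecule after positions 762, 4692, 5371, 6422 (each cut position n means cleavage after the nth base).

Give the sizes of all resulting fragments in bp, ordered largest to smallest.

Linear molecule, 4 cuts → 5 fragments:
  762 − 0 = 762 bp
  4692 − 762 = 3930 bp
  5371 − 4692 = 679 bp
  6422 − 5371 = 1051 bp
  7955 − 6422 = 1533 bp
Sorted largest to smallest: 3930, 1533, 1051, 762, 679 bp.

3930, 1533, 1051, 762, 679 bp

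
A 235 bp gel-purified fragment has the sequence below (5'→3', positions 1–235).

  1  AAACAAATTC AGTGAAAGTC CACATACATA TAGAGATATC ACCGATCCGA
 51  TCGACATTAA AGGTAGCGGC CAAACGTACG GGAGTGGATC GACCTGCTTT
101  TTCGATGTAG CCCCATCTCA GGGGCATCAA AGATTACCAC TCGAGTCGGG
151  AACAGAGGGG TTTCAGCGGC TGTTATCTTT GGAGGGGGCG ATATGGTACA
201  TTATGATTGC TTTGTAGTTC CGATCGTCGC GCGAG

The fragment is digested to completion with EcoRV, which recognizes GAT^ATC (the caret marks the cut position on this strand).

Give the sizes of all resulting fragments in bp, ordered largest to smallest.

198, 37 bp

The EcoRV site (GATATC) starts at position 35.
EcoRV cuts after base 3 of each site, so after position 37.
Linear molecule, 1 cut → 2 fragments:
  1–37 → 37 bp
  38–235 → 198 bp
Sorted largest to smallest: 198, 37 bp.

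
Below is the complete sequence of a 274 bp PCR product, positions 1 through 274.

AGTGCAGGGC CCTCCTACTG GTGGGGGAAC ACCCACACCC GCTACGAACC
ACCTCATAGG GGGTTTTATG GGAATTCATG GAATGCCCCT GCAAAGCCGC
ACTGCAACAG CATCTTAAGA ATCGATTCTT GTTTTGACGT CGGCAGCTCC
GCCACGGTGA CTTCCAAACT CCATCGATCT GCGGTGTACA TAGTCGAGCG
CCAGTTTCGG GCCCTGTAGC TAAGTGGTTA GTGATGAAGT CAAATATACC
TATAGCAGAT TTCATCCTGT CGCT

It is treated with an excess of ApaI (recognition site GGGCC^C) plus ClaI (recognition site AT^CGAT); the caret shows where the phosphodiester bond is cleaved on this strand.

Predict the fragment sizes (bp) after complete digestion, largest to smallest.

ApaI sites (GGGCCC) start at positions 7, 209.
ApaI cuts after base 5 of each site (before the last base), so after positions 11, 213.
ClaI sites (ATCGAT) start at positions 121, 173.
ClaI cuts after base 2 of each site, so after positions 122, 174.
Combined cut positions: 11, 122, 174, 213.
Linear molecule, 4 cuts → 5 fragments:
  1–11 → 11 bp
  12–122 → 111 bp
  123–174 → 52 bp
  175–213 → 39 bp
  214–274 → 61 bp
Sorted largest to smallest: 111, 61, 52, 39, 11 bp.

111, 61, 52, 39, 11 bp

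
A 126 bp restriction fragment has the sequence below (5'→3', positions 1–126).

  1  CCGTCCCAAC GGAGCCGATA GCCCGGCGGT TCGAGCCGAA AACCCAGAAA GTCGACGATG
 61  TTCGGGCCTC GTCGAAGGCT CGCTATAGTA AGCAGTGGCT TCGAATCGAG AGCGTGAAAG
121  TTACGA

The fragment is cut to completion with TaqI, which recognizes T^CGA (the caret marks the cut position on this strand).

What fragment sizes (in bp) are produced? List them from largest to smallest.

TaqI sites (TCGA) start at positions 31, 52, 72, 101, 106.
TaqI cuts after the first base of each site, so after positions 31, 52, 72, 101, 106.
Linear molecule, 5 cuts → 6 fragments:
  1–31 → 31 bp
  32–52 → 21 bp
  53–72 → 20 bp
  73–101 → 29 bp
  102–106 → 5 bp
  107–126 → 20 bp
Sorted largest to smallest: 31, 29, 21, 20, 20, 5 bp.

31, 29, 21, 20, 20, 5 bp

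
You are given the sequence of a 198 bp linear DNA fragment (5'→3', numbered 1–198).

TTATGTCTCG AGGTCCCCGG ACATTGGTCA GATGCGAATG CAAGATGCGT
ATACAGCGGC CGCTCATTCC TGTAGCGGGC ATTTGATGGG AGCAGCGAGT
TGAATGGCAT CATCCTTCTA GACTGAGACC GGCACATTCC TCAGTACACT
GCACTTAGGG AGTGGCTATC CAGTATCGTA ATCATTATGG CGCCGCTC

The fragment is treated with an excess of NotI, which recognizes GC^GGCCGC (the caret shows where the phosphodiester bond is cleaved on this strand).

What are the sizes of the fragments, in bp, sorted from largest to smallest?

141, 57 bp

The NotI site (GCGGCCGC) starts at position 56.
NotI cuts after base 2 of each site, so after position 57.
Linear molecule, 1 cut → 2 fragments:
  1–57 → 57 bp
  58–198 → 141 bp
Sorted largest to smallest: 141, 57 bp.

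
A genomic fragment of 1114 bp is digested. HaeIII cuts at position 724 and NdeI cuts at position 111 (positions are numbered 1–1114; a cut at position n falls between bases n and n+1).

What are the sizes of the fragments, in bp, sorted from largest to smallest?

Combined cut positions (sorted): 111, 724.
Linear molecule, 2 cuts → 3 fragments:
  111 − 0 = 111 bp
  724 − 111 = 613 bp
  1114 − 724 = 390 bp
Sorted largest to smallest: 613, 390, 111 bp.

613, 390, 111 bp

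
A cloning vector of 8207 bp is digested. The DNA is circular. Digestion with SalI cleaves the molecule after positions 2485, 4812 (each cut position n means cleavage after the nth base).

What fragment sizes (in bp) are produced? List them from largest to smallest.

Circular molecule, 2 cuts → 2 fragments:
  4812 − 2485 = 2327 bp
  wrap: 8207 − 4812 + 2485 = 5880 bp
Sorted largest to smallest: 5880, 2327 bp.

5880, 2327 bp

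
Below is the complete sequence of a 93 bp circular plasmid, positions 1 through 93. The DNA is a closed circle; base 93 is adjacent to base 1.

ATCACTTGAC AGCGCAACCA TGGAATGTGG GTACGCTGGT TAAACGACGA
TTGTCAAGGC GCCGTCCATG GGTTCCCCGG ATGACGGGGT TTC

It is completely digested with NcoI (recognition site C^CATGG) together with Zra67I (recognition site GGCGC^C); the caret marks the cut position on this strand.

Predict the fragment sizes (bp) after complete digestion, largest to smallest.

NcoI sites (CCATGG) start at positions 18, 66.
NcoI cuts after the first base of each site, so after positions 18, 66.
The Zra67I site (GGCGCC) starts at position 58.
Zra67I cuts after base 5 of each site (before the last base), so after position 62.
Combined cut positions: 18, 62, 66.
Circular molecule, 3 cuts → 3 fragments:
  19–62 → 44 bp
  63–66 → 4 bp
  67–93 then 1–18 → 27 + 18 = 45 bp
Sorted largest to smallest: 45, 44, 4 bp.

45, 44, 4 bp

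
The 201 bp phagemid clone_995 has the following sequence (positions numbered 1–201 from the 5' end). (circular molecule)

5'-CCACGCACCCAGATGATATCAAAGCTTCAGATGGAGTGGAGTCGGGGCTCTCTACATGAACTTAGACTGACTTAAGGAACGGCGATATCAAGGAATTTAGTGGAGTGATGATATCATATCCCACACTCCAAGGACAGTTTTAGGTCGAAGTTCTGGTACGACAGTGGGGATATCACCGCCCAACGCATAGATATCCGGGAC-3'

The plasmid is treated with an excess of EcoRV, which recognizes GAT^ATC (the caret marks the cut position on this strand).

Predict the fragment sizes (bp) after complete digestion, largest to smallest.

EcoRV sites (GATATC) start at positions 15, 84, 110, 169, 190.
EcoRV cuts after base 3 of each site, so after positions 17, 86, 112, 171, 192.
Circular molecule, 5 cuts → 5 fragments:
  18–86 → 69 bp
  87–112 → 26 bp
  113–171 → 59 bp
  172–192 → 21 bp
  193–201 then 1–17 → 9 + 17 = 26 bp
Sorted largest to smallest: 69, 59, 26, 26, 21 bp.

69, 59, 26, 26, 21 bp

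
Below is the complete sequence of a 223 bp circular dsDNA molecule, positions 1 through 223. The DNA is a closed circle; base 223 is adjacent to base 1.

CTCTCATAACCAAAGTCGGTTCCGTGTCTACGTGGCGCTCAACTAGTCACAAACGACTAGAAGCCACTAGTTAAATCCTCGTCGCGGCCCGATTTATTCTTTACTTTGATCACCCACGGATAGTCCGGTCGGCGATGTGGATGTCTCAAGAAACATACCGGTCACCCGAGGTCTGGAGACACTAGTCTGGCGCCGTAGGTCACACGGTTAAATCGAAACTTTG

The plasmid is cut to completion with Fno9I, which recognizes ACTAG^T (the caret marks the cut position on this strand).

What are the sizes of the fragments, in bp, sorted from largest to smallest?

Fno9I sites (ACTAGT) start at positions 42, 66, 181.
Fno9I cuts after base 5 of each site (before the last base), so after positions 46, 70, 185.
Circular molecule, 3 cuts → 3 fragments:
  47–70 → 24 bp
  71–185 → 115 bp
  186–223 then 1–46 → 38 + 46 = 84 bp
Sorted largest to smallest: 115, 84, 24 bp.

115, 84, 24 bp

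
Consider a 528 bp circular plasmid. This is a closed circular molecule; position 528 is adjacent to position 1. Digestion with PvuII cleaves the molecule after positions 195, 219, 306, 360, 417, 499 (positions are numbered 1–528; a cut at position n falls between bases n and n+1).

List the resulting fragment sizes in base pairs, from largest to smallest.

224, 87, 82, 57, 54, 24 bp

Circular molecule, 6 cuts → 6 fragments:
  219 − 195 = 24 bp
  306 − 219 = 87 bp
  360 − 306 = 54 bp
  417 − 360 = 57 bp
  499 − 417 = 82 bp
  wrap: 528 − 499 + 195 = 224 bp
Sorted largest to smallest: 224, 87, 82, 57, 54, 24 bp.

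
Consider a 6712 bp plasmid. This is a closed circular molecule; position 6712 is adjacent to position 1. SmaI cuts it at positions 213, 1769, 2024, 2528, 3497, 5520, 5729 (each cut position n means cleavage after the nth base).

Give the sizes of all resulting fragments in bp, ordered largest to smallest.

2023, 1556, 1196, 969, 504, 255, 209 bp

Circular molecule, 7 cuts → 7 fragments:
  1769 − 213 = 1556 bp
  2024 − 1769 = 255 bp
  2528 − 2024 = 504 bp
  3497 − 2528 = 969 bp
  5520 − 3497 = 2023 bp
  5729 − 5520 = 209 bp
  wrap: 6712 − 5729 + 213 = 1196 bp
Sorted largest to smallest: 2023, 1556, 1196, 969, 504, 255, 209 bp.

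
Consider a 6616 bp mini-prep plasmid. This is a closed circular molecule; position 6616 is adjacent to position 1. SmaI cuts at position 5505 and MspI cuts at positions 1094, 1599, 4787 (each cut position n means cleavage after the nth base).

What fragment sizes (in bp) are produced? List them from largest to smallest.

3188, 2205, 718, 505 bp

Combined cut positions (sorted): 1094, 1599, 4787, 5505.
Circular molecule, 4 cuts → 4 fragments:
  1599 − 1094 = 505 bp
  4787 − 1599 = 3188 bp
  5505 − 4787 = 718 bp
  wrap: 6616 − 5505 + 1094 = 2205 bp
Sorted largest to smallest: 3188, 2205, 718, 505 bp.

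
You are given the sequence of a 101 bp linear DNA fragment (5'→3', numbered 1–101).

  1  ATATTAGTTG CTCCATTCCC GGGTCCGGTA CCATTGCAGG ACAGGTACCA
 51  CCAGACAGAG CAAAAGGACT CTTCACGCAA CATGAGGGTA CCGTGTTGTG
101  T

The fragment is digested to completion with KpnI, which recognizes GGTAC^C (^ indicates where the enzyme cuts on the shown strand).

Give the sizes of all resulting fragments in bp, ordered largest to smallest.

43, 31, 17, 10 bp

KpnI sites (GGTACC) start at positions 27, 44, 87.
KpnI cuts after base 5 of each site (before the last base), so after positions 31, 48, 91.
Linear molecule, 3 cuts → 4 fragments:
  1–31 → 31 bp
  32–48 → 17 bp
  49–91 → 43 bp
  92–101 → 10 bp
Sorted largest to smallest: 43, 31, 17, 10 bp.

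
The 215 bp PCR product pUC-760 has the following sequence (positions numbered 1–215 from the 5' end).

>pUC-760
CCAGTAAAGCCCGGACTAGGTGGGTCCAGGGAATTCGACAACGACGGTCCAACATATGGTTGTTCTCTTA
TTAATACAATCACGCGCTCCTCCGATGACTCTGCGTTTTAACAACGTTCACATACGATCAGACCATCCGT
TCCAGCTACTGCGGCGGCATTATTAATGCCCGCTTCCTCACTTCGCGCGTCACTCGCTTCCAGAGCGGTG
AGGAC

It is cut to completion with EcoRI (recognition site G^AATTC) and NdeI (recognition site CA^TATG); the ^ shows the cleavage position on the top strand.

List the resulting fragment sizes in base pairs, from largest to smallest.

The EcoRI site (GAATTC) starts at position 31.
EcoRI cuts after the first base of each site, so after position 31.
The NdeI site (CATATG) starts at position 53.
NdeI cuts after base 2 of each site, so after position 54.
Combined cut positions: 31, 54.
Linear molecule, 2 cuts → 3 fragments:
  1–31 → 31 bp
  32–54 → 23 bp
  55–215 → 161 bp
Sorted largest to smallest: 161, 31, 23 bp.

161, 31, 23 bp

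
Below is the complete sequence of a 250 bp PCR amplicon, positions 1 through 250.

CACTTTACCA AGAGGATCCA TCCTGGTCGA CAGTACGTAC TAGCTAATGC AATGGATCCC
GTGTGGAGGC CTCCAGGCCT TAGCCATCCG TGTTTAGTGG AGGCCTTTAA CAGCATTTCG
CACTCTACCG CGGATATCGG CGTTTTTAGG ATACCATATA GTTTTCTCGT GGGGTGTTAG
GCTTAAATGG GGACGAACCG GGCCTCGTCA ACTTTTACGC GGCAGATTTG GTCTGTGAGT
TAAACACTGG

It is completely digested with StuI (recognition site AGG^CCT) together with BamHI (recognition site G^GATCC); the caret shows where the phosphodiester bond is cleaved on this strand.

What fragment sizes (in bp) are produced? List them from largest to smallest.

147, 40, 26, 15, 14, 8 bp

StuI sites (AGGCCT) start at positions 67, 75, 101.
StuI cuts after base 3 of each site, so after positions 69, 77, 103.
BamHI sites (GGATCC) start at positions 14, 54.
BamHI cuts after the first base of each site, so after positions 14, 54.
Combined cut positions: 14, 54, 69, 77, 103.
Linear molecule, 5 cuts → 6 fragments:
  1–14 → 14 bp
  15–54 → 40 bp
  55–69 → 15 bp
  70–77 → 8 bp
  78–103 → 26 bp
  104–250 → 147 bp
Sorted largest to smallest: 147, 40, 26, 15, 14, 8 bp.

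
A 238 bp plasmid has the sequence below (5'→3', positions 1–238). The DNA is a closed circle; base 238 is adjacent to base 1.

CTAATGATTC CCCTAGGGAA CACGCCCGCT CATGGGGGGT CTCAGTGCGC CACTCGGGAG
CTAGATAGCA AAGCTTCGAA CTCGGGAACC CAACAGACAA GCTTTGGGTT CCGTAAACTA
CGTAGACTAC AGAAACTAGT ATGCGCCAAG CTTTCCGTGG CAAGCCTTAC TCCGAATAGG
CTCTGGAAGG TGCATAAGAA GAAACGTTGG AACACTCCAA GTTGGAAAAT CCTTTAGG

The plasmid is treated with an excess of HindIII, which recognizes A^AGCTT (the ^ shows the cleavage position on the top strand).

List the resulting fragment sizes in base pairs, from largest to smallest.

161, 49, 28 bp

HindIII sites (AAGCTT) start at positions 71, 99, 148.
HindIII cuts after the first base of each site, so after positions 71, 99, 148.
Circular molecule, 3 cuts → 3 fragments:
  72–99 → 28 bp
  100–148 → 49 bp
  149–238 then 1–71 → 90 + 71 = 161 bp
Sorted largest to smallest: 161, 49, 28 bp.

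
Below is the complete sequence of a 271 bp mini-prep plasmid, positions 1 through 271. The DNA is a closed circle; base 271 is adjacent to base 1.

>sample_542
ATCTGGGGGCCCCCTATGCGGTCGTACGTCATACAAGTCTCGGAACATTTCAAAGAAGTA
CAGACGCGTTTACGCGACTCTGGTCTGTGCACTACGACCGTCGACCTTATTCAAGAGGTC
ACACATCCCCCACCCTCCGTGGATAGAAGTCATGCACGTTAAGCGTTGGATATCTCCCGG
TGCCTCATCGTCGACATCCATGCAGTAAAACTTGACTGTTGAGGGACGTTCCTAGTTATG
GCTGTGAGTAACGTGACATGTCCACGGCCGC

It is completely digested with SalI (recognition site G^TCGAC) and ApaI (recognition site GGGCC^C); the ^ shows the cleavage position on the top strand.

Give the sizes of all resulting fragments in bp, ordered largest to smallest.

SalI sites (GTCGAC) start at positions 100, 190.
SalI cuts after the first base of each site, so after positions 100, 190.
The ApaI site (GGGCCC) starts at position 7.
ApaI cuts after base 5 of each site (before the last base), so after position 11.
Combined cut positions: 11, 100, 190.
Circular molecule, 3 cuts → 3 fragments:
  12–100 → 89 bp
  101–190 → 90 bp
  191–271 then 1–11 → 81 + 11 = 92 bp
Sorted largest to smallest: 92, 90, 89 bp.

92, 90, 89 bp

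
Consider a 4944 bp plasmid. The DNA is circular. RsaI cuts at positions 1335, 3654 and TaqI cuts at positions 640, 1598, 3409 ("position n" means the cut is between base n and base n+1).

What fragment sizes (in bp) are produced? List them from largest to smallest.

1930, 1811, 695, 263, 245 bp

Combined cut positions (sorted): 640, 1335, 1598, 3409, 3654.
Circular molecule, 5 cuts → 5 fragments:
  1335 − 640 = 695 bp
  1598 − 1335 = 263 bp
  3409 − 1598 = 1811 bp
  3654 − 3409 = 245 bp
  wrap: 4944 − 3654 + 640 = 1930 bp
Sorted largest to smallest: 1930, 1811, 695, 263, 245 bp.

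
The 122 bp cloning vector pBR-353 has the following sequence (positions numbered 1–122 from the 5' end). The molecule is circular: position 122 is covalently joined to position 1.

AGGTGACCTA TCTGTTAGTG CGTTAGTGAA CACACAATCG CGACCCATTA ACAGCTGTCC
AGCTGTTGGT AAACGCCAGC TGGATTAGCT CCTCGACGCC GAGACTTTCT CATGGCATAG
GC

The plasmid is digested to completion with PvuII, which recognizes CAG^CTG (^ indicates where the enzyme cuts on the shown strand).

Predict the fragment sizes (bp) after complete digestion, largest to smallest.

97, 17, 8 bp

PvuII sites (CAGCTG) start at positions 52, 60, 77.
PvuII cuts after base 3 of each site, so after positions 54, 62, 79.
Circular molecule, 3 cuts → 3 fragments:
  55–62 → 8 bp
  63–79 → 17 bp
  80–122 then 1–54 → 43 + 54 = 97 bp
Sorted largest to smallest: 97, 17, 8 bp.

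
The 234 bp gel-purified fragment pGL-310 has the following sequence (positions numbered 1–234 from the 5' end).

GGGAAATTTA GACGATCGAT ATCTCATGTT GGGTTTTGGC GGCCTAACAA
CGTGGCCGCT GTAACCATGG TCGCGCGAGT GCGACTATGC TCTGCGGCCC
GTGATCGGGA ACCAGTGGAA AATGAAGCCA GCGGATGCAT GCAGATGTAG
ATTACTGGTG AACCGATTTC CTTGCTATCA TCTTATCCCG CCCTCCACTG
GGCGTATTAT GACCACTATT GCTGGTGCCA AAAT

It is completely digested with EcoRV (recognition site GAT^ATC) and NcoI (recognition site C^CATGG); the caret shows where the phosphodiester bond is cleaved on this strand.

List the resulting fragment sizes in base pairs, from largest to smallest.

169, 45, 20 bp

The EcoRV site (GATATC) starts at position 18.
EcoRV cuts after base 3 of each site, so after position 20.
The NcoI site (CCATGG) starts at position 65.
NcoI cuts after the first base of each site, so after position 65.
Combined cut positions: 20, 65.
Linear molecule, 2 cuts → 3 fragments:
  1–20 → 20 bp
  21–65 → 45 bp
  66–234 → 169 bp
Sorted largest to smallest: 169, 45, 20 bp.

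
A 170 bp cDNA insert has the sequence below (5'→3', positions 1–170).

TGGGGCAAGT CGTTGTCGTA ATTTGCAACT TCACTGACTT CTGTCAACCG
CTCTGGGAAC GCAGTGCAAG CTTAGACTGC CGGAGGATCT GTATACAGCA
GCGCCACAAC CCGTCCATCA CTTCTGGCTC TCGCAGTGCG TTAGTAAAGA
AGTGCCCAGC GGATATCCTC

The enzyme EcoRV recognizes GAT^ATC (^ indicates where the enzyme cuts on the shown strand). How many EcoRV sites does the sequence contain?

1

GATATC occurs starting at position 162.
EcoRV cuts at 1 site.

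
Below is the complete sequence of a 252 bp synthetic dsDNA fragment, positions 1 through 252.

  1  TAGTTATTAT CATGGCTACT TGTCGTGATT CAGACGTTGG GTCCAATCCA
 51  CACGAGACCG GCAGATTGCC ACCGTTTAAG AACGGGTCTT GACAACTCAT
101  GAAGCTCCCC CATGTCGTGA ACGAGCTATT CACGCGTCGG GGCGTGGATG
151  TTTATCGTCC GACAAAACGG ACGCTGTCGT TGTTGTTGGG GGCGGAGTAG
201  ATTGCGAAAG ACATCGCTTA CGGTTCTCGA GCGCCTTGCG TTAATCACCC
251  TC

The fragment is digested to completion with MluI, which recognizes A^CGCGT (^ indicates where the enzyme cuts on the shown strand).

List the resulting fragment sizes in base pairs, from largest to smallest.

132, 120 bp

The MluI site (ACGCGT) starts at position 132.
MluI cuts after the first base of each site, so after position 132.
Linear molecule, 1 cut → 2 fragments:
  1–132 → 132 bp
  133–252 → 120 bp
Sorted largest to smallest: 132, 120 bp.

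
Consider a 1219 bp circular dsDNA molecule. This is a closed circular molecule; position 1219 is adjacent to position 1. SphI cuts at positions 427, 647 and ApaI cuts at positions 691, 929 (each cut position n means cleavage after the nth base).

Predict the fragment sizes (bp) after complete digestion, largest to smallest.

Combined cut positions (sorted): 427, 647, 691, 929.
Circular molecule, 4 cuts → 4 fragments:
  647 − 427 = 220 bp
  691 − 647 = 44 bp
  929 − 691 = 238 bp
  wrap: 1219 − 929 + 427 = 717 bp
Sorted largest to smallest: 717, 238, 220, 44 bp.

717, 238, 220, 44 bp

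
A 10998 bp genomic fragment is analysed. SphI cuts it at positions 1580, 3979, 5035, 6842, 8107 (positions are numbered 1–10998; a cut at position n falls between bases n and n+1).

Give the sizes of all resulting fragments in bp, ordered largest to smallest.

Linear molecule, 5 cuts → 6 fragments:
  1580 − 0 = 1580 bp
  3979 − 1580 = 2399 bp
  5035 − 3979 = 1056 bp
  6842 − 5035 = 1807 bp
  8107 − 6842 = 1265 bp
  10998 − 8107 = 2891 bp
Sorted largest to smallest: 2891, 2399, 1807, 1580, 1265, 1056 bp.

2891, 2399, 1807, 1580, 1265, 1056 bp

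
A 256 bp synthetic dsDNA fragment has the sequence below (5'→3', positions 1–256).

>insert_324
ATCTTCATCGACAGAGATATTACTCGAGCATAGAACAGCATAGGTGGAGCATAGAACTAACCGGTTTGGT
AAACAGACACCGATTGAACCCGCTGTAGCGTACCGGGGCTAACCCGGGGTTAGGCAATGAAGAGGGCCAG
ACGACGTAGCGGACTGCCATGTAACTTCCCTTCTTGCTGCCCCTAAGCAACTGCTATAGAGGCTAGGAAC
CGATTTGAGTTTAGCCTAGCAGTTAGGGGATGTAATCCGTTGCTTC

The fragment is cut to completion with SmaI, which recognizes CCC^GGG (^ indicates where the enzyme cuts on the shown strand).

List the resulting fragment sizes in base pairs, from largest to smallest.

141, 115 bp

The SmaI site (CCCGGG) starts at position 113.
SmaI cuts after base 3 of each site, so after position 115.
Linear molecule, 1 cut → 2 fragments:
  1–115 → 115 bp
  116–256 → 141 bp
Sorted largest to smallest: 141, 115 bp.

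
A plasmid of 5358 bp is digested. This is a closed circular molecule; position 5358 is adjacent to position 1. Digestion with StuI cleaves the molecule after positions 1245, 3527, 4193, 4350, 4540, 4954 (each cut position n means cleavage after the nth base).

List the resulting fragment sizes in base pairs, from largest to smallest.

2282, 1649, 666, 414, 190, 157 bp

Circular molecule, 6 cuts → 6 fragments:
  3527 − 1245 = 2282 bp
  4193 − 3527 = 666 bp
  4350 − 4193 = 157 bp
  4540 − 4350 = 190 bp
  4954 − 4540 = 414 bp
  wrap: 5358 − 4954 + 1245 = 1649 bp
Sorted largest to smallest: 2282, 1649, 666, 414, 190, 157 bp.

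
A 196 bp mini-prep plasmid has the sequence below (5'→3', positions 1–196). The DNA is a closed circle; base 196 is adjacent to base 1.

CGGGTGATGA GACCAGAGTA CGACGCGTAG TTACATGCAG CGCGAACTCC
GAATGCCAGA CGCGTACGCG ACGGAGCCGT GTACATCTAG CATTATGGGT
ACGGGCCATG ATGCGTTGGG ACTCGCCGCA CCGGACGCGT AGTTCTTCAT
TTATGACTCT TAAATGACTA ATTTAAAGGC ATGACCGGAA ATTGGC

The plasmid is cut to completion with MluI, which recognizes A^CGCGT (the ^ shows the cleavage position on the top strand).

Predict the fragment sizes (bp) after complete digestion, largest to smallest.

84, 75, 37 bp

MluI sites (ACGCGT) start at positions 23, 60, 135.
MluI cuts after the first base of each site, so after positions 23, 60, 135.
Circular molecule, 3 cuts → 3 fragments:
  24–60 → 37 bp
  61–135 → 75 bp
  136–196 then 1–23 → 61 + 23 = 84 bp
Sorted largest to smallest: 84, 75, 37 bp.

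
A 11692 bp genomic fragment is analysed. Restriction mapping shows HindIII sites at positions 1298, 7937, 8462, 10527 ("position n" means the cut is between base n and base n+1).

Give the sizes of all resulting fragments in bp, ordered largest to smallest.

Linear molecule, 4 cuts → 5 fragments:
  1298 − 0 = 1298 bp
  7937 − 1298 = 6639 bp
  8462 − 7937 = 525 bp
  10527 − 8462 = 2065 bp
  11692 − 10527 = 1165 bp
Sorted largest to smallest: 6639, 2065, 1298, 1165, 525 bp.

6639, 2065, 1298, 1165, 525 bp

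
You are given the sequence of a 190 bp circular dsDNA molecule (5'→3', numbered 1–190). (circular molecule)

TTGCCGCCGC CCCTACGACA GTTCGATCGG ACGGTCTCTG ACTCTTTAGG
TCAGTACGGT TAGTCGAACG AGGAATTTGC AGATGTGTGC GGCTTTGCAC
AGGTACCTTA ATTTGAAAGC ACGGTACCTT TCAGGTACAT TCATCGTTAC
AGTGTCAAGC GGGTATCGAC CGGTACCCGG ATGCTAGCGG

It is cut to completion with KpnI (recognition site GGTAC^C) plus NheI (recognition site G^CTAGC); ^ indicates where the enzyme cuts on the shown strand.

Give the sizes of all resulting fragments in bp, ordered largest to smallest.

113, 49, 21, 7 bp

KpnI sites (GGTACC) start at positions 102, 123, 172.
KpnI cuts after base 5 of each site (before the last base), so after positions 106, 127, 176.
The NheI site (GCTAGC) starts at position 183.
NheI cuts after the first base of each site, so after position 183.
Combined cut positions: 106, 127, 176, 183.
Circular molecule, 4 cuts → 4 fragments:
  107–127 → 21 bp
  128–176 → 49 bp
  177–183 → 7 bp
  184–190 then 1–106 → 7 + 106 = 113 bp
Sorted largest to smallest: 113, 49, 21, 7 bp.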